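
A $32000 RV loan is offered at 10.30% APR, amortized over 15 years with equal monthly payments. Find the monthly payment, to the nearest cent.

Monthly rate = 10.3%/12 = 0.0085833; payment = 32,000 × 0.0085833 / (1 − (1+0.0085833)^−180) = $349.77.

$349.77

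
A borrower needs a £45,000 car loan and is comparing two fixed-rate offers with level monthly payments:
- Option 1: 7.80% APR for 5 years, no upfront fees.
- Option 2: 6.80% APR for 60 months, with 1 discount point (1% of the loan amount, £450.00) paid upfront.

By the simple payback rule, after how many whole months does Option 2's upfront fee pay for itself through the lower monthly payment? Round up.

22 months

Option 1: monthly rate = 7.8%/12 = 0.0065000; payment = 45,000 × 0.0065000 / (1 − (1+0.0065000)^−60) = £908.14.
Option 2: at 6.80% the monthly rate is 0.0056667, so the payment is 45,000 × 0.0056667 / (1 − 1.0056667^−60) = £886.81.
Monthly savings = £908.14 − £886.81 = £21.33.
Break-even = £450.00 / £21.33 = 21.10 → 22 months.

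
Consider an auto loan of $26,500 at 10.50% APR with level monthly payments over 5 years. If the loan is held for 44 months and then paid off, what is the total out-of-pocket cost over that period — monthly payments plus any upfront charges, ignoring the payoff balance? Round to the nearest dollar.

$25,062

At 10.50% the monthly rate is 0.0087500, so the payment is 26,500 × 0.0087500 / (1 − 1.0087500^−60) = $569.59.
Total outlay = 44 × $569.59 = $25,061.96.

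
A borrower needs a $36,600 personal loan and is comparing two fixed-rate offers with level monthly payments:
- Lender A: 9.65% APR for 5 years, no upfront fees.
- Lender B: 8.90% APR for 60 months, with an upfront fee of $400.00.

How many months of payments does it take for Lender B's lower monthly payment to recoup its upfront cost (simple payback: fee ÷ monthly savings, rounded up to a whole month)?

30 months

Lender A: monthly rate = 9.65%/12 = 0.0080417; payment = 36,600 × 0.0080417 / (1 − (1+0.0080417)^−60) = $771.35.
Lender B: at 8.90% the monthly rate is 0.0074167, so the payment is 36,600 × 0.0074167 / (1 − 1.0074167^−60) = $757.98.
Monthly savings = $771.35 − $757.98 = $13.37.
Break-even = $400.00 / $13.37 = 29.92 → 30 months.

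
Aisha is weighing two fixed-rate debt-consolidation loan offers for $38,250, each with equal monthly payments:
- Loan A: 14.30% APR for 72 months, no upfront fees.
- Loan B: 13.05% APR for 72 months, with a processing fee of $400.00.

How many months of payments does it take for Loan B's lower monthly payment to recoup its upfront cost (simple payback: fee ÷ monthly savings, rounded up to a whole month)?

16 months

Loan A: monthly rate = 14.3%/12 = 0.0119167; payment = 38,250 × 0.0119167 / (1 − (1+0.0119167)^−72) = $794.33.
Loan B: at 13.05% the monthly rate is 0.0108750, so the payment is 38,250 × 0.0108750 / (1 − 1.0108750^−72) = $768.84.
Monthly savings = $794.33 − $768.84 = $25.49.
Break-even = $400.00 / $25.49 = 15.69 → 16 months.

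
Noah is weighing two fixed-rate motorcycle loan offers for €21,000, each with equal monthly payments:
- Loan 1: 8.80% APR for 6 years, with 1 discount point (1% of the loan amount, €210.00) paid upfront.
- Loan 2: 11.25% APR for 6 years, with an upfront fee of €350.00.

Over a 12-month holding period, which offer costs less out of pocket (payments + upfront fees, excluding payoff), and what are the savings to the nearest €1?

Loan 1 by €451

Loan 1: monthly rate = 8.8%/12 = 0.0073333; payment = 21,000 × 0.0073333 / (1 − (1+0.0073333)^−72) = €376.46.
Loan 2: at 11.25% the monthly rate is 0.0093750, so the payment is 21,000 × 0.0093750 / (1 − 1.0093750^−72) = €402.41.
Over 12 months: Loan 1 costs 12 × €376.46 + €210.00 = €4,727.52; Loan 2 costs 12 × €402.41 + €350.00 = €5,178.92.
Loan 1 is cheaper by €5,178.92 − €4,727.52 = €451.40.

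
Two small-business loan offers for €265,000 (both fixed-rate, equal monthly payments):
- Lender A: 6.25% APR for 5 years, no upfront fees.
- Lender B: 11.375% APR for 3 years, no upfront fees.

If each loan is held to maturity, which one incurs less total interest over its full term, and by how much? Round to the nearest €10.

Lender A by €4,780

Lender A: monthly rate = 6.25%/12 = 0.0052083; payment = 265,000 × 0.0052083 / (1 − (1+0.0052083)^−60) = €5,154.05.
Total interest on Lender A = 60 × €5,154.05 − €265,000 = €44,243.00.
Lender B: at 11.375% the monthly rate is 0.0094792, so the payment is 265,000 × 0.0094792 / (1 − 1.0094792^−36) = €8,722.90.
Total interest on Lender B = 36 × €8,722.90 − €265,000 = €49,024.40.
Lender A is lower by €4,781.40.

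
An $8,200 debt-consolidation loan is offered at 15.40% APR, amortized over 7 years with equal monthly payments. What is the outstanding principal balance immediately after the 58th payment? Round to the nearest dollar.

With monthly rate i = 15.4%/12 = 0.0128333, the balance after k of n payments is P · [(1+i)^n − (1+i)^k] / [(1+i)^n − 1].
(1+0.0128333)^84 = 2.91870916 and (1+0.0128333)^58 = 2.09509242, so the balance is 8,200 × (2.91870916 − 2.09509242) / (2.91870916 − 1) = $3,519.90.

$3,520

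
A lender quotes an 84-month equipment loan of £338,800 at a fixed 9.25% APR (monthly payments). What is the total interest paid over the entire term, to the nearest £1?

At 9.25% the monthly rate is 0.0077083, so the payment is 338,800 × 0.0077083 / (1 − 1.0077083^−84) = £5,494.06.
Total paid = 84 × £5,494.06 = £461,501.04; interest = £461,501.04 − £338,800 = £122,701.04.

£122,701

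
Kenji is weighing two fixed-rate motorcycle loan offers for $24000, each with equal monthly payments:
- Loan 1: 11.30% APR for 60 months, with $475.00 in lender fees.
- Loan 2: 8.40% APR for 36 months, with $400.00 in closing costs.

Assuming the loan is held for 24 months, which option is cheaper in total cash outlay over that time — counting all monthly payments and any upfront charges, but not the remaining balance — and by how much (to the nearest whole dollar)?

Loan 1: monthly rate = 11.3%/12 = 0.0094167; payment = 24,000 × 0.0094167 / (1 − (1+0.0094167)^−60) = $525.42.
Loan 2: at 8.40% the monthly rate is 0.0070000, so the payment is 24,000 × 0.0070000 / (1 − 1.0070000^−36) = $756.51.
Over 24 months: Loan 1 costs 24 × $525.42 + $475.00 = $13,085.08; Loan 2 costs 24 × $756.51 + $400.00 = $18,556.24.
Loan 1 is cheaper by $18,556.24 − $13,085.08 = $5,471.16.

Loan 1 by $5,471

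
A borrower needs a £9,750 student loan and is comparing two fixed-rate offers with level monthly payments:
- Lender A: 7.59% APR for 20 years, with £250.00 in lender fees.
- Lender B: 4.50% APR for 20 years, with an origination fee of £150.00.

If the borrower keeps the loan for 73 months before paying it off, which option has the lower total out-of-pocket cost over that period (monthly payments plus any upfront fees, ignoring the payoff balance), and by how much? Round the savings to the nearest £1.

Lender B by £1,370

Lender A: monthly rate = 7.59%/12 = 0.0063250; payment = 9,750 × 0.0063250 / (1 − (1+0.0063250)^−240) = £79.08.
Lender B: at 4.50% the monthly rate is 0.0037500, so the payment is 9,750 × 0.0037500 / (1 − 1.0037500^−240) = £61.68.
Over 73 months: Lender A costs 73 × £79.08 + £250.00 = £6,022.84; Lender B costs 73 × £61.68 + £150.00 = £4,652.64.
Lender B is cheaper by £6,022.84 − £4,652.64 = £1,370.20.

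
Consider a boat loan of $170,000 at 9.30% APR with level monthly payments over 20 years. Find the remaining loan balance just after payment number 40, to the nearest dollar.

$158,563

With monthly rate i = 9.3%/12 = 0.0077500, the balance after k of n payments is P · [(1+i)^n − (1+i)^k] / [(1+i)^n − 1].
(1+0.0077500)^240 = 6.37784027 and (1+0.0077500)^40 = 1.36179669, so the balance is 170,000 × (6.37784027 − 1.36179669) / (6.37784027 − 1) = $158,563.17.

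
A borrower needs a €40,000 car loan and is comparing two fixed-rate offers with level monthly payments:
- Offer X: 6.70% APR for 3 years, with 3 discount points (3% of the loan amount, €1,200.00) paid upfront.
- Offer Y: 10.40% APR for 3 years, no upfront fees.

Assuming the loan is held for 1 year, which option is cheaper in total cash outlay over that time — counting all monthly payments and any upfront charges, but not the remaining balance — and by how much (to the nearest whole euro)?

Offer X: at 6.70% the monthly rate is 0.0055833, so the payment is 40,000 × 0.0055833 / (1 − 1.0055833^−36) = €1,229.60.
Offer Y: at 10.40% the monthly rate is 0.0086667, so the payment is 40,000 × 0.0086667 / (1 − 1.0086667^−36) = €1,298.21.
Over 12 months: Offer X costs 12 × €1,229.60 + €1,200.00 = €15,955.20; Offer Y costs 12 × €1,298.21 = €15,578.52.
Offer Y is cheaper by €15,955.20 − €15,578.52 = €376.68.

Offer Y by €377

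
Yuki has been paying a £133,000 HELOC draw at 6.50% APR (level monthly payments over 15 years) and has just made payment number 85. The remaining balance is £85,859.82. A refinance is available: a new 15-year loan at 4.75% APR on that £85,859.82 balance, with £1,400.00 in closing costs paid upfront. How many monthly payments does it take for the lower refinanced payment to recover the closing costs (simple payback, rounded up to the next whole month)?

Current payment = 133,000 × 6.5%/12 / (1 − (1+0.0054167)^−180) = £1,158.57.
Refinanced payment = 85,859.82 × 0.0039583 / (1 − (1+0.0039583)^−180) = £667.85.
Monthly savings = £1,158.57 − £667.85 = £490.72.
Break-even = £1,400.00 / £490.72 = 2.85 → 3 months.

3 months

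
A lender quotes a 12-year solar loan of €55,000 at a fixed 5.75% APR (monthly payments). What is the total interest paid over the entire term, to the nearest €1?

Monthly rate = 5.75%/12 = 0.0047917; payment = 55,000 × 0.0047917 / (1 − (1+0.0047917)^−144) = €529.63.
Total paid = 144 × €529.63 = €76,266.72; interest = €76,266.72 − €55,000 = €21,266.72.

€21,267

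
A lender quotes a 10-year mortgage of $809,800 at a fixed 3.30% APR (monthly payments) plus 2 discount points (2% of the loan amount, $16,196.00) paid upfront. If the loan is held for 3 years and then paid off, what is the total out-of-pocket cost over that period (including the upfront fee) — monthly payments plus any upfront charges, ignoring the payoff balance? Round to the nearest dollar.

Monthly rate = 3.3%/12 = 0.0027500; payment = 809,800 × 0.0027500 / (1 − (1+0.0027500)^−120) = $7,932.13.
Total outlay = 36 × $7,932.13 + $16,196.00 = $301,752.68.

$301,753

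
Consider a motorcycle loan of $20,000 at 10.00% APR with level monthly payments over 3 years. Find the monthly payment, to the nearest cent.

At 10.00% the monthly rate is 0.0083333, so the payment is 20,000 × 0.0083333 / (1 − 1.0083333^−36) = $645.34.

$645.34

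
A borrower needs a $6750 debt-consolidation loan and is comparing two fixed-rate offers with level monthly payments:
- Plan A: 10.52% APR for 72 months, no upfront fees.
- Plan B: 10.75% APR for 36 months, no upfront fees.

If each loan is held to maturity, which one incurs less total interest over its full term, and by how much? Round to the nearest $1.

Plan A: at 10.52% the monthly rate is 0.0087667, so the payment is 6,750 × 0.0087667 / (1 − 1.0087667^−72) = $126.83.
Total interest on Plan A = 72 × $126.83 − $6,750 = $2,381.76.
Plan B: at 10.75% the monthly rate is 0.0089583, so the payment is 6,750 × 0.0089583 / (1 − 1.0089583^−36) = $220.19.
Total interest on Plan B = 36 × $220.19 − $6,750 = $1,176.84.
Plan B is lower by $1,204.92.

Plan B by $1,205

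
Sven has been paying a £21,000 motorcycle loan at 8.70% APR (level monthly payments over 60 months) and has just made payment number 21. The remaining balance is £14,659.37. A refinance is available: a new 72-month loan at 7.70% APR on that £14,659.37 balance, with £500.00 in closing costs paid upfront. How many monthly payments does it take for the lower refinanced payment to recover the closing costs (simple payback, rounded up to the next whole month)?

Current payment = 21,000 × 8.7%/12 / (1 − (1+0.0072500)^−60) = £432.87.
Refinanced payment = 14,659.37 × 0.0064167 / (1 − (1+0.0064167)^−72) = £254.88.
Monthly savings = £432.87 − £254.88 = £177.99.
Break-even = £500.00 / £177.99 = 2.81 → 3 months.

3 months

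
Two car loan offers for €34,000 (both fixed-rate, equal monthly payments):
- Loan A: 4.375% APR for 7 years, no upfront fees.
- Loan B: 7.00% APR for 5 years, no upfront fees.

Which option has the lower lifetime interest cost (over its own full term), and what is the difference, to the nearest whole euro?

Loan A by €861

Loan A: monthly rate = 4.375%/12 = 0.0036458; payment = 34,000 × 0.0036458 / (1 − (1+0.0036458)^−84) = €470.63.
Total interest on Loan A = 84 × €470.63 − €34,000 = €5,532.92.
Loan B: monthly rate = 7%/12 = 0.0058333; payment = 34,000 × 0.0058333 / (1 − (1+0.0058333)^−60) = €673.24.
Total interest on Loan B = 60 × €673.24 − €34,000 = €6,394.40.
Loan A is lower by €861.48.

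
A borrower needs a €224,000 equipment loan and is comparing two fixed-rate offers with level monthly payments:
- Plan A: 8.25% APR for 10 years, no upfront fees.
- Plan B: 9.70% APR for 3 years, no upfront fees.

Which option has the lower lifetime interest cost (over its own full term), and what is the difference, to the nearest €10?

Plan A: monthly rate = 8.25%/12 = 0.0068750; payment = 224,000 × 0.0068750 / (1 − (1+0.0068750)^−120) = €2,747.42.
Total interest on Plan A = 120 × €2,747.42 − €224,000 = €105,690.40.
Plan B: at 9.70% the monthly rate is 0.0080833, so the payment is 224,000 × 0.0080833 / (1 − 1.0080833^−36) = €7,196.34.
Total interest on Plan B = 36 × €7,196.34 − €224,000 = €35,068.24.
Plan B is lower by €70,622.16.

Plan B by €70,620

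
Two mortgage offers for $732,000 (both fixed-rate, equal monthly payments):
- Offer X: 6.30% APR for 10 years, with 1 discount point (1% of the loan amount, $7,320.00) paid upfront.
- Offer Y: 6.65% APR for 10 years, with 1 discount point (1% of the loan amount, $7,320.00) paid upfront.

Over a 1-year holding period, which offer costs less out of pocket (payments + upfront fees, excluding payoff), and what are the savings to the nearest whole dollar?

Offer X by $1,563

Offer X: monthly rate = 6.3%/12 = 0.0052500; payment = 732,000 × 0.0052500 / (1 − (1+0.0052500)^−120) = $8,237.42.
Offer Y: monthly rate = 6.65%/12 = 0.0055417; payment = 732,000 × 0.0055417 / (1 − (1+0.0055417)^−120) = $8,367.69.
Over 12 months: Offer X costs 12 × $8,237.42 + $7,320.00 = $106,169.04; Offer Y costs 12 × $8,367.69 + $7,320.00 = $107,732.28.
Offer X is cheaper by $107,732.28 − $106,169.04 = $1,563.24.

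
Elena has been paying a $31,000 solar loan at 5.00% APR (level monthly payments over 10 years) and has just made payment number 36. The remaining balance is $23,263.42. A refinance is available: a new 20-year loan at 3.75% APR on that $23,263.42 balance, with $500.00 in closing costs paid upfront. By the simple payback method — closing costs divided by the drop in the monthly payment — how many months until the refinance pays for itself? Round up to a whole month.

3 months

Current payment = 31,000 × 5%/12 / (1 − (1+0.0041667)^−120) = $328.80.
Refinanced payment = 23,263.42 × 0.0031250 / (1 − (1+0.0031250)^−240) = $137.93.
Monthly savings = $328.80 − $137.93 = $190.87.
Break-even = $500.00 / $190.87 = 2.62 → 3 months.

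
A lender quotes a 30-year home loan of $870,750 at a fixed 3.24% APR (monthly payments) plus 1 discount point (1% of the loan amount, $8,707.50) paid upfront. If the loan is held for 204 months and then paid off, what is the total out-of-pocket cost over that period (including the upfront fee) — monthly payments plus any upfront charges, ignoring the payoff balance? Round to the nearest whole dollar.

Monthly rate = 3.24%/12 = 0.0027000; payment = 870,750 × 0.0027000 / (1 − (1+0.0027000)^−360) = $3,784.78.
Total outlay = 204 × $3,784.78 + $8,707.50 = $780,802.62.

$780,803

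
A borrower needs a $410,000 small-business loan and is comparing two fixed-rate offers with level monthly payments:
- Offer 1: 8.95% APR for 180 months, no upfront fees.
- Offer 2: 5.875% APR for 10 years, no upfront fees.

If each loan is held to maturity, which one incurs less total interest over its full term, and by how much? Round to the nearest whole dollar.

Offer 1: monthly rate = 8.95%/12 = 0.0074583; payment = 410,000 × 0.0074583 / (1 − (1+0.0074583)^−180) = $4,146.31.
Total interest on Offer 1 = 180 × $4,146.31 − $410,000 = $336,335.80.
Offer 2: at 5.875% the monthly rate is 0.0048958, so the payment is 410,000 × 0.0048958 / (1 − 1.0048958^−120) = $4,526.15.
Total interest on Offer 2 = 120 × $4,526.15 − $410,000 = $133,138.00.
Offer 2 is lower by $203,197.80.

Offer 2 by $203,198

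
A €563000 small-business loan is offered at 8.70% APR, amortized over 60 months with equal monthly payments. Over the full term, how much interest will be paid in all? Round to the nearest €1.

€133,309

At 8.70% the monthly rate is 0.0072500, so the payment is 563,000 × 0.0072500 / (1 − 1.0072500^−60) = €11,605.15.
Total paid = 60 × €11,605.15 = €696,309.00; interest = €696,309.00 − €563,000 = €133,309.00.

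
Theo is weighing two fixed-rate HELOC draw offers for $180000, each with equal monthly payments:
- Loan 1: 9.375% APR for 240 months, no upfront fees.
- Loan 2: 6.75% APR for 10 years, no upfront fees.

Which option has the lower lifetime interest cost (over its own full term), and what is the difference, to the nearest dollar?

Loan 2 by $151,141

Loan 1: at 9.375% the monthly rate is 0.0078125, so the payment is 180,000 × 0.0078125 / (1 − 1.0078125^−240) = $1,663.17.
Total interest on Loan 1 = 240 × $1,663.17 − $180,000 = $219,160.80.
Loan 2: monthly rate = 6.75%/12 = 0.0056250; payment = 180,000 × 0.0056250 / (1 − (1+0.0056250)^−120) = $2,066.83.
Total interest on Loan 2 = 120 × $2,066.83 − $180,000 = $68,019.60.
Loan 2 is lower by $151,141.20.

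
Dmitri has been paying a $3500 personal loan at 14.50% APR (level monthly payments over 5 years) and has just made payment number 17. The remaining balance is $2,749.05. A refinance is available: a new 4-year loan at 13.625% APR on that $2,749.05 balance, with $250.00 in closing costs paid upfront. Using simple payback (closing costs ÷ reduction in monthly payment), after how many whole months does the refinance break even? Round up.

Current payment = 3,500 × 14.5%/12 / (1 − (1+0.0120833)^−60) = $82.35.
Refinanced payment = 2,749.05 × 0.0113542 / (1 − (1+0.0113542)^−48) = $74.61.
Monthly savings = $82.35 − $74.61 = $7.74.
Break-even = $250.00 / $7.74 = 32.30 → 33 months.

33 months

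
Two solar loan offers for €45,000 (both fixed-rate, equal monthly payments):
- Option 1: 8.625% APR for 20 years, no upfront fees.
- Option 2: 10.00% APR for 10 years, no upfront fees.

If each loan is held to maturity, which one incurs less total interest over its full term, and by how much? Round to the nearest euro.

Option 1: at 8.625% the monthly rate is 0.0071875, so the payment is 45,000 × 0.0071875 / (1 − 1.0071875^−240) = €394.09.
Total interest on Option 1 = 240 × €394.09 − €45,000 = €49,581.60.
Option 2: at 10.00% the monthly rate is 0.0083333, so the payment is 45,000 × 0.0083333 / (1 − 1.0083333^−120) = €594.68.
Total interest on Option 2 = 120 × €594.68 − €45,000 = €26,361.60.
Option 2 is lower by €23,220.00.

Option 2 by €23,220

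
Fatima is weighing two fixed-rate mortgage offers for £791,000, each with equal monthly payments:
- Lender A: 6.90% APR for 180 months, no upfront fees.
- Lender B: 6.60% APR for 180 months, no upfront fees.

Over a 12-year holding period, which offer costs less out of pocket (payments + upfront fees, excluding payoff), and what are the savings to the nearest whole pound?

Lender A: monthly rate = 6.9%/12 = 0.0057500; payment = 791,000 × 0.0057500 / (1 − (1+0.0057500)^−180) = £7,065.58.
Lender B: monthly rate = 6.6%/12 = 0.0055000; payment = 791,000 × 0.0055000 / (1 − (1+0.0055000)^−180) = £6,934.02.
Over 144 months: Lender A costs 144 × £7,065.58 = £1,017,443.52; Lender B costs 144 × £6,934.02 = £998,498.88.
Lender B is cheaper by £1,017,443.52 − £998,498.88 = £18,944.64.

Lender B by £18,945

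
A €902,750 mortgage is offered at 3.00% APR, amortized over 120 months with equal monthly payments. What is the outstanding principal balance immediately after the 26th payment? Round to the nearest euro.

With monthly rate i = 3%/12 = 0.0025000, the balance after k of n payments is P · [(1+i)^n − (1+i)^k] / [(1+i)^n − 1].
(1+0.0025000)^120 = 1.34935355 and (1+0.0025000)^26 = 1.06707247, so the balance is 902,750 × (1.34935355 − 1.06707247) / (1.34935355 − 1) = €729,430.83.

€729,431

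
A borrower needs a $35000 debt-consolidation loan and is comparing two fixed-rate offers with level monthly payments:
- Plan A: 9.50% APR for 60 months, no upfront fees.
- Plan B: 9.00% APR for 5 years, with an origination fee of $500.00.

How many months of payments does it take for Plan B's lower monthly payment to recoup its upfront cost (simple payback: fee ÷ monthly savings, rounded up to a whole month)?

59 months

Plan A: monthly rate = 9.5%/12 = 0.0079167; payment = 35,000 × 0.0079167 / (1 − (1+0.0079167)^−60) = $735.07.
Plan B: monthly rate = 9%/12 = 0.0075000; payment = 35,000 × 0.0075000 / (1 − (1+0.0075000)^−60) = $726.54.
Monthly savings = $735.07 − $726.54 = $8.53.
Break-even = $500.00 / $8.53 = 58.62 → 59 months.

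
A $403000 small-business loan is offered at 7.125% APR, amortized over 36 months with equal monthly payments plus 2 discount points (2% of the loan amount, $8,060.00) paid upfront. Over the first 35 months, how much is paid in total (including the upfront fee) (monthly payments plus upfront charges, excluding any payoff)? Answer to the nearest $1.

$444,388

Monthly rate = 7.125%/12 = 0.0059375; payment = 403,000 × 0.0059375 / (1 − (1+0.0059375)^−36) = $12,466.52.
Total outlay = 35 × $12,466.52 + $8,060.00 = $444,388.20.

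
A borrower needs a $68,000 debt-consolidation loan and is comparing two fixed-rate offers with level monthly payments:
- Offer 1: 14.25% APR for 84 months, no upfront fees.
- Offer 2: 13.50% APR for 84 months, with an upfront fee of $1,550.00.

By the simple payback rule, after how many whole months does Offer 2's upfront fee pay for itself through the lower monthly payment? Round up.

56 months

Offer 1: at 14.25% the monthly rate is 0.0118750, so the payment is 68,000 × 0.0118750 / (1 − 1.0118750^−84) = $1,283.73.
Offer 2: at 13.50% the monthly rate is 0.0112500, so the payment is 68,000 × 0.0112500 / (1 − 1.0112500^−84) = $1,255.61.
Monthly savings = $1,283.73 − $1,255.61 = $28.12.
Break-even = $1,550.00 / $28.12 = 55.12 → 56 months.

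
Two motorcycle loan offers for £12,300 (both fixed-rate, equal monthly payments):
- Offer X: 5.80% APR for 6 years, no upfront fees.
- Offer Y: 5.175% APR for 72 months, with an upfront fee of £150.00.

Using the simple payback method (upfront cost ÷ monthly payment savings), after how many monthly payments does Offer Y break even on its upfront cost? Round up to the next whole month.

Offer X: monthly rate = 5.8%/12 = 0.0048333; payment = 12,300 × 0.0048333 / (1 − (1+0.0048333)^−72) = £202.69.
Offer Y: at 5.175% the monthly rate is 0.0043125, so the payment is 12,300 × 0.0043125 / (1 − 1.0043125^−72) = £199.09.
Monthly savings = £202.69 − £199.09 = £3.60.
Break-even = £150.00 / £3.60 = 41.67 → 42 months.

42 months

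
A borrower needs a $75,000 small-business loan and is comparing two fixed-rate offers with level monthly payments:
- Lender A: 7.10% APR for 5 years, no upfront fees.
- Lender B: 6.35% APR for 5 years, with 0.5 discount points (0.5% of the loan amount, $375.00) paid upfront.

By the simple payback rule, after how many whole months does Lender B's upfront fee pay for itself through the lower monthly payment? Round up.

Lender A: monthly rate = 7.1%/12 = 0.0059167; payment = 75,000 × 0.0059167 / (1 − (1+0.0059167)^−60) = $1,488.63.
Lender B: at 6.35% the monthly rate is 0.0052917, so the payment is 75,000 × 0.0052917 / (1 − 1.0052917^−60) = $1,462.20.
Monthly savings = $1,488.63 − $1,462.20 = $26.43.
Break-even = $375.00 / $26.43 = 14.19 → 15 months.

15 months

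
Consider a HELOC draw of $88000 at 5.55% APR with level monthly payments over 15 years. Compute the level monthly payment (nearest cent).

$721.37

Monthly rate = 5.55%/12 = 0.0046250; payment = 88,000 × 0.0046250 / (1 − (1+0.0046250)^−180) = $721.37.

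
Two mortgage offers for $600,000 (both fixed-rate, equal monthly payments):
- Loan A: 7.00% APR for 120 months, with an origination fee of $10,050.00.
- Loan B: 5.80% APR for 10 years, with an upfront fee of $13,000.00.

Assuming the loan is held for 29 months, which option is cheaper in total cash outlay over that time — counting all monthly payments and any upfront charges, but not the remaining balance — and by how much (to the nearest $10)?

Loan A: at 7.00% the monthly rate is 0.0058333, so the payment is 600,000 × 0.0058333 / (1 − 1.0058333^−120) = $6,966.51.
Loan B: monthly rate = 5.8%/12 = 0.0048333; payment = 600,000 × 0.0048333 / (1 − (1+0.0048333)^−120) = $6,601.13.
Over 29 months: Loan A costs 29 × $6,966.51 + $10,050.00 = $212,078.79; Loan B costs 29 × $6,601.13 + $13,000.00 = $204,432.77.
Loan B is cheaper by $212,078.79 − $204,432.77 = $7,646.02.

Loan B by $7,650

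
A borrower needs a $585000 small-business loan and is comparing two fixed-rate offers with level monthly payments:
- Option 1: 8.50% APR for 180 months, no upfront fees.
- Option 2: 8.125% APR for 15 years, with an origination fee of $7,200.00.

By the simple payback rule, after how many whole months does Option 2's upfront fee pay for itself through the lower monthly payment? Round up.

Option 1: monthly rate = 8.5%/12 = 0.0070833; payment = 585,000 × 0.0070833 / (1 − (1+0.0070833)^−180) = $5,760.73.
Option 2: at 8.125% the monthly rate is 0.0067708, so the payment is 585,000 × 0.0067708 / (1 − 1.0067708^−180) = $5,632.86.
Monthly savings = $5,760.73 − $5,632.86 = $127.87.
Break-even = $7,200.00 / $127.87 = 56.31 → 57 months.

57 months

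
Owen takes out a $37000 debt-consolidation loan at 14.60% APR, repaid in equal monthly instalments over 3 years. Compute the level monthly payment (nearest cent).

$1,275.38

At 14.60% the monthly rate is 0.0121667, so the payment is 37,000 × 0.0121667 / (1 − 1.0121667^−36) = $1,275.38.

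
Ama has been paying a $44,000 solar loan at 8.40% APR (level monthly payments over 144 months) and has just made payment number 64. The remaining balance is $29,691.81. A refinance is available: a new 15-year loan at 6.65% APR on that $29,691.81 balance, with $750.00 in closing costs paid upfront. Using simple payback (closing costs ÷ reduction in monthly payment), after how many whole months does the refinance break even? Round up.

Current payment = 44,000 × 8.4%/12 / (1 − (1+0.0070000)^−144) = $485.98.
Refinanced payment = 29,691.81 × 0.0055417 / (1 − (1+0.0055417)^−180) = $261.10.
Monthly savings = $485.98 − $261.10 = $224.88.
Break-even = $750.00 / $224.88 = 3.34 → 4 months.

4 months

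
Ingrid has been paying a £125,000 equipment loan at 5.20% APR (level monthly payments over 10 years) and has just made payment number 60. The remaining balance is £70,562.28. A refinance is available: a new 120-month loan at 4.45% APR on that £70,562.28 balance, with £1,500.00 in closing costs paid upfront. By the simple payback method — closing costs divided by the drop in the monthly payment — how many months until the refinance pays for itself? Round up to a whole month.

Current payment = 125,000 × 5.2%/12 / (1 − (1+0.0043333)^−120) = £1,338.07.
Refinanced payment = 70,562.28 × 0.0037083 / (1 − (1+0.0037083)^−120) = £729.60.
Monthly savings = £1,338.07 − £729.60 = £608.47.
Break-even = £1,500.00 / £608.47 = 2.47 → 3 months.

3 months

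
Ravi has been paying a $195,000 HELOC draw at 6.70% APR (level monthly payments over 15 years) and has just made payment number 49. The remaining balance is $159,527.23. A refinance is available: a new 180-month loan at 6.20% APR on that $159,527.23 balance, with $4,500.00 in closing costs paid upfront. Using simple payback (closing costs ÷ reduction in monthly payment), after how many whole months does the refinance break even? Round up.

13 months

Current payment = 195,000 × 6.7%/12 / (1 − (1+0.0055833)^−180) = $1,720.17.
Refinanced payment = 159,527.23 × 0.0051667 / (1 − (1+0.0051667)^−180) = $1,363.48.
Monthly savings = $1,720.17 − $1,363.48 = $356.69.
Break-even = $4,500.00 / $356.69 = 12.62 → 13 months.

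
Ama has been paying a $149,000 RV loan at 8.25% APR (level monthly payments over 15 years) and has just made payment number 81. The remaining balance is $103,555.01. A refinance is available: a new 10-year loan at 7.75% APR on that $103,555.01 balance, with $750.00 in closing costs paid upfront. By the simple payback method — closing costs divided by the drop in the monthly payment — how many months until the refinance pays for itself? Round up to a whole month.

4 months

Current payment = 149,000 × 8.25%/12 / (1 − (1+0.0068750)^−180) = $1,445.51.
Refinanced payment = 103,555.01 × 0.0064583 / (1 − (1+0.0064583)^−120) = $1,242.77.
Monthly savings = $1,445.51 − $1,242.77 = $202.74.
Break-even = $750.00 / $202.74 = 3.70 → 4 months.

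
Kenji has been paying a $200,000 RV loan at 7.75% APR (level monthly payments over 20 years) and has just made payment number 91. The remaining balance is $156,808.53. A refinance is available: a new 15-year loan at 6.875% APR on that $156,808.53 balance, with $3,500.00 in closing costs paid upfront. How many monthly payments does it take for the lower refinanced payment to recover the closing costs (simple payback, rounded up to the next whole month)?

Current payment = 200,000 × 7.75%/12 / (1 − (1+0.0064583)^−240) = $1,641.90.
Refinanced payment = 156,808.53 × 0.0057292 / (1 − (1+0.0057292)^−180) = $1,398.50.
Monthly savings = $1,641.90 − $1,398.50 = $243.40.
Break-even = $3,500.00 / $243.40 = 14.38 → 15 months.

15 months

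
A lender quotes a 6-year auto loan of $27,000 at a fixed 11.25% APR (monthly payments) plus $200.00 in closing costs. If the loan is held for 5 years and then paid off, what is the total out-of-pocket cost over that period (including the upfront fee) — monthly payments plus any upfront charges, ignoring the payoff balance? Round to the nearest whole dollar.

At 11.25% the monthly rate is 0.0093750, so the payment is 27,000 × 0.0093750 / (1 − 1.0093750^−72) = $517.38.
Total outlay = 60 × $517.38 + $200.00 = $31,242.80.

$31,243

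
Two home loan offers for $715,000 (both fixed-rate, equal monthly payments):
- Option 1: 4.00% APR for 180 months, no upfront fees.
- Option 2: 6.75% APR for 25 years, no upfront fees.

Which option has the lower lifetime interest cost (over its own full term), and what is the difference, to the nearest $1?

Option 1 by $530,027

Option 1: monthly rate = 4%/12 = 0.0033333; payment = 715,000 × 0.0033333 / (1 − (1+0.0033333)^−180) = $5,288.77.
Total interest on Option 1 = 180 × $5,288.77 − $715,000 = $236,978.60.
Option 2: at 6.75% the monthly rate is 0.0056250, so the payment is 715,000 × 0.0056250 / (1 − 1.0056250^−300) = $4,940.02.
Total interest on Option 2 = 300 × $4,940.02 − $715,000 = $767,006.00.
Option 1 is lower by $530,027.40.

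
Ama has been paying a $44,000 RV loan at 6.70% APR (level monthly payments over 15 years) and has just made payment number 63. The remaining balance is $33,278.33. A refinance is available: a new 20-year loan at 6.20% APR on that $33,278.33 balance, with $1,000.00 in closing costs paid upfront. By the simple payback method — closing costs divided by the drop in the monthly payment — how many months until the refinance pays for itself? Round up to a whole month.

7 months

Current payment = 44,000 × 6.7%/12 / (1 − (1+0.0055833)^−180) = $388.14.
Refinanced payment = 33,278.33 × 0.0051667 / (1 − (1+0.0051667)^−240) = $242.27.
Monthly savings = $388.14 − $242.27 = $145.87.
Break-even = $1,000.00 / $145.87 = 6.86 → 7 months.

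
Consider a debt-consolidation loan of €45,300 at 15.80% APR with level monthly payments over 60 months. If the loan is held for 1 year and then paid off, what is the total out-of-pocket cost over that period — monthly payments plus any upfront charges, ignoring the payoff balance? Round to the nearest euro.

€13,162

At 15.80% the monthly rate is 0.0131667, so the payment is 45,300 × 0.0131667 / (1 − 1.0131667^−60) = €1,096.80.
Total outlay = 12 × €1,096.80 = €13,161.60.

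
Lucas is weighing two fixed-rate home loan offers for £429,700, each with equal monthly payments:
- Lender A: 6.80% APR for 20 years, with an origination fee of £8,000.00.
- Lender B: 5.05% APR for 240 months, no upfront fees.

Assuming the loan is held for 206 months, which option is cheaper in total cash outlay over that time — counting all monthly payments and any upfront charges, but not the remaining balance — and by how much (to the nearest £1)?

Lender B by £97,066

Lender A: at 6.80% the monthly rate is 0.0056667, so the payment is 429,700 × 0.0056667 / (1 − 1.0056667^−240) = £3,280.07.
Lender B: at 5.05% the monthly rate is 0.0042083, so the payment is 429,700 × 0.0042083 / (1 − 1.0042083^−240) = £2,847.71.
Over 206 months: Lender A costs 206 × £3,280.07 + £8,000.00 = £683,694.42; Lender B costs 206 × £2,847.71 = £586,628.26.
Lender B is cheaper by £683,694.42 − £586,628.26 = £97,066.16.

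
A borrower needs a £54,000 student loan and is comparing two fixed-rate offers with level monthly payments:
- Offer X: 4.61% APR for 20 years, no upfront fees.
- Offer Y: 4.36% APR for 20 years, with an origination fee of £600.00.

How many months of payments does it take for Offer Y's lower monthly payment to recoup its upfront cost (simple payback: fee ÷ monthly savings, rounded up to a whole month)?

83 months

Offer X: monthly rate = 4.61%/12 = 0.0038417; payment = 54,000 × 0.0038417 / (1 − (1+0.0038417)^−240) = £344.85.
Offer Y: at 4.36% the monthly rate is 0.0036333, so the payment is 54,000 × 0.0036333 / (1 − 1.0036333^−240) = £337.56.
Monthly savings = £344.85 − £337.56 = £7.29.
Break-even = £600.00 / £7.29 = 82.30 → 83 months.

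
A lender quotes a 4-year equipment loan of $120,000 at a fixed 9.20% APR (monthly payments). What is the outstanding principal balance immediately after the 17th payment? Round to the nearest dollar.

With monthly rate i = 9.2%/12 = 0.0076667, the balance after k of n payments is P · [(1+i)^n − (1+i)^k] / [(1+i)^n − 1].
(1+0.0076667)^48 = 1.44281563 and (1+0.0076667)^17 = 1.13864193, so the balance is 120,000 × (1.44281563 − 1.13864193) / (1.44281563 − 1) = $82,428.99.

$82,429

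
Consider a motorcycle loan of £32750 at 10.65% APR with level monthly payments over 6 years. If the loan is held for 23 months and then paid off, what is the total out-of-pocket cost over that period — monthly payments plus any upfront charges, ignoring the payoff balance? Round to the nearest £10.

Monthly rate = 10.65%/12 = 0.0088750; payment = 32,750 × 0.0088750 / (1 − (1+0.0088750)^−72) = £617.51.
Total outlay = 23 × £617.51 = £14,202.73.

£14,200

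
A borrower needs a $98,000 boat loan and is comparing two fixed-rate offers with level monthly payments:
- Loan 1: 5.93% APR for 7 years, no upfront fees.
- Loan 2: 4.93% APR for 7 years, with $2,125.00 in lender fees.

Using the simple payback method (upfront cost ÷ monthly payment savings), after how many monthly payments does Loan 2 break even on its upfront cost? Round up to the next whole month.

Loan 1: monthly rate = 5.93%/12 = 0.0049417; payment = 98,000 × 0.0049417 / (1 − (1+0.0049417)^−84) = $1,428.35.
Loan 2: monthly rate = 4.93%/12 = 0.0041083; payment = 98,000 × 0.0041083 / (1 − (1+0.0041083)^−84) = $1,381.90.
Monthly savings = $1,428.35 − $1,381.90 = $46.45.
Break-even = $2,125.00 / $46.45 = 45.75 → 46 months.

46 months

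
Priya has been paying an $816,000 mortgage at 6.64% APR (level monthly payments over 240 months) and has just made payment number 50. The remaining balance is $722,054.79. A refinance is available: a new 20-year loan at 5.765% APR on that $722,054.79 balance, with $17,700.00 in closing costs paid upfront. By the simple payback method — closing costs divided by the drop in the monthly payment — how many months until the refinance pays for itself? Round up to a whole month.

17 months

Current payment = 816,000 × 6.64%/12 / (1 − (1+0.0055333)^−240) = $6,151.32.
Refinanced payment = 722,054.79 × 0.0048042 / (1 − (1+0.0048042)^−240) = $5,075.61.
Monthly savings = $6,151.32 − $5,075.61 = $1,075.71.
Break-even = $17,700.00 / $1,075.71 = 16.45 → 17 months.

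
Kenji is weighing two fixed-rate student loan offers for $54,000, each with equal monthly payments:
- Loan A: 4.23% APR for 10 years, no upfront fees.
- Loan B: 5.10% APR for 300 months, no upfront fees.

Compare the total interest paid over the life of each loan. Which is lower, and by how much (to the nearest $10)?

Loan A by $29,330

Loan A: at 4.23% the monthly rate is 0.0035250, so the payment is 54,000 × 0.0035250 / (1 − 1.0035250^−120) = $552.65.
Total interest on Loan A = 120 × $552.65 − $54,000 = $12,318.00.
Loan B: monthly rate = 5.1%/12 = 0.0042500; payment = 54,000 × 0.0042500 / (1 − (1+0.0042500)^−300) = $318.83.
Total interest on Loan B = 300 × $318.83 − $54,000 = $41,649.00.
Loan A is lower by $29,331.00.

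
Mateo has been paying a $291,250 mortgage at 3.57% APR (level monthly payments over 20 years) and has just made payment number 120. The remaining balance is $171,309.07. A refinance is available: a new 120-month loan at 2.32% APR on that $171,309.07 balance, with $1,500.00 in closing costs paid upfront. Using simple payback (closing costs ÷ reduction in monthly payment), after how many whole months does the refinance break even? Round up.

16 months

Current payment = 291,250 × 3.57%/12 / (1 − (1+0.0029750)^−240) = $1,699.63.
Refinanced payment = 171,309.07 × 0.0019333 / (1 − (1+0.0019333)^−120) = $1,600.95.
Monthly savings = $1,699.63 − $1,600.95 = $98.68.
Break-even = $1,500.00 / $98.68 = 15.20 → 16 months.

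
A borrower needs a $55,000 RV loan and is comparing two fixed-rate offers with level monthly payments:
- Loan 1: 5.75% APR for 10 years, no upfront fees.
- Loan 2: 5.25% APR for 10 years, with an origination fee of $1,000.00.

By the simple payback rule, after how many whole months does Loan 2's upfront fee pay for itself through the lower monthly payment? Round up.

74 months

Loan 1: monthly rate = 5.75%/12 = 0.0047917; payment = 55,000 × 0.0047917 / (1 − (1+0.0047917)^−120) = $603.73.
Loan 2: at 5.25% the monthly rate is 0.0043750, so the payment is 55,000 × 0.0043750 / (1 − 1.0043750^−120) = $590.10.
Monthly savings = $603.73 − $590.10 = $13.63.
Break-even = $1,000.00 / $13.63 = 73.37 → 74 months.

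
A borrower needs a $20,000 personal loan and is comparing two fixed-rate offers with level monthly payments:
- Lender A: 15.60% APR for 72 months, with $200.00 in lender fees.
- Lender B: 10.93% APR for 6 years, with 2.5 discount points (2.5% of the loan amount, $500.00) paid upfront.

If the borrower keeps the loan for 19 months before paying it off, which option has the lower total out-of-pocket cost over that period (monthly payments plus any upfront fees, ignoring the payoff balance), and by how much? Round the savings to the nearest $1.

Lender B by $640

Lender A: monthly rate = 15.6%/12 = 0.0130000; payment = 20,000 × 0.0130000 / (1 − (1+0.0130000)^−72) = $429.44.
Lender B: monthly rate = 10.93%/12 = 0.0091083; payment = 20,000 × 0.0091083 / (1 − (1+0.0091083)^−72) = $379.96.
Over 19 months: Lender A costs 19 × $429.44 + $200.00 = $8,359.36; Lender B costs 19 × $379.96 + $500.00 = $7,719.24.
Lender B is cheaper by $8,359.36 − $7,719.24 = $640.12.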